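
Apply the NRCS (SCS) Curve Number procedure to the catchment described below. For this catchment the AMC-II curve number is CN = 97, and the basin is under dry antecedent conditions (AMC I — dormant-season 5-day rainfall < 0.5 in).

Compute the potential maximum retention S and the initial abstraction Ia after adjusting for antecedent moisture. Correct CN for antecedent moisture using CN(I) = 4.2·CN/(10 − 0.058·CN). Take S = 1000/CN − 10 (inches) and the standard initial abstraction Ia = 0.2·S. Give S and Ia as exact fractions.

S = 500/679 in ≈ 0.736 in; Ia = 100/679 in ≈ 0.147 in

Dry (AMC I): CN(I) = 4.2·97/(10 − 0.058·97) = (2037/5)/(2187/500) = 67900/729 ≈ 93.141
Retention S: 1000/CN − 10 with CN=93.141 → S = 500/679 ≈ 0.736 in
Initial abstraction Ia = S/5 = (500/679)/5 = 100/679 ≈ 0.147 in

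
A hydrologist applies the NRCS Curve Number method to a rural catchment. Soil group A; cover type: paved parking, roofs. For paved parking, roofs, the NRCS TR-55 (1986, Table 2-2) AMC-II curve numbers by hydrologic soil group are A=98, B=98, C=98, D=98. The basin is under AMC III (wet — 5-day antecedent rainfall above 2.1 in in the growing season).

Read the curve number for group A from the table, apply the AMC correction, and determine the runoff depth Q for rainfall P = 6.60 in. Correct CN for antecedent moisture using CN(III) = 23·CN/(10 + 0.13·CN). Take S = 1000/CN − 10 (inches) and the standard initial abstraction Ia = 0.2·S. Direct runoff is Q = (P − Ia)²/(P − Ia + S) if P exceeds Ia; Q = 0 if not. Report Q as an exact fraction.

NRCS table: paved parking, roofs, soil group A → CN(II) = 98
Wet (AMC III): CN(III) = 23·98/(10 + 0.13·98) = 2254/(1137/50) = 112700/1137 ≈ 99.120
S = 1000/(112700/1137) − 10 = 100/1127 in ≈ 0.089 in
Ia = 0.2·(100/1127) = 20/1127 in ≈ 0.018 in
Since P=6.600 > Ia=0.018: effective rainfall P−Ia = 37091/5635 in
Q: (37091/5635)² ÷ (37591/5635) = 1375742281/211825285 in (≈ 6.495 in)

Q = 1375742281/211825285 in ≈ 6.495 in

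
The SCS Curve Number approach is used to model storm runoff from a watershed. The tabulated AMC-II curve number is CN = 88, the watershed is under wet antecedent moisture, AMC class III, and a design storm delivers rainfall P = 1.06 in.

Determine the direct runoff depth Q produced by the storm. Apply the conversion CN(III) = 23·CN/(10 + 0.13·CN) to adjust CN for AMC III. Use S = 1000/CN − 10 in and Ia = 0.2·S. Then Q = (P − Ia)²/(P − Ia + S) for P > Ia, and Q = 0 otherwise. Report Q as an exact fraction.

CN(III) from CN(II)=88: (23·88)/(10 + 0.13·88) = 6325/67 ≈ 94.403
S = 1000/(6325/67) − 10 = 150/253 in ≈ 0.593 in
Initial abstraction Ia = S/5 = (150/253)/5 = 30/253 ≈ 0.119 in
Excess rainfall: 1.060 − 0.119 = 0.941 in; P > Ia so Q > 0
Q = (11909/12650)²/((11909/12650) + 150/253) = (141824281/160022500)/(19409/12650) = 141824281/245523850 in ≈ 0.578 in

Q = 141824281/245523850 in ≈ 0.578 in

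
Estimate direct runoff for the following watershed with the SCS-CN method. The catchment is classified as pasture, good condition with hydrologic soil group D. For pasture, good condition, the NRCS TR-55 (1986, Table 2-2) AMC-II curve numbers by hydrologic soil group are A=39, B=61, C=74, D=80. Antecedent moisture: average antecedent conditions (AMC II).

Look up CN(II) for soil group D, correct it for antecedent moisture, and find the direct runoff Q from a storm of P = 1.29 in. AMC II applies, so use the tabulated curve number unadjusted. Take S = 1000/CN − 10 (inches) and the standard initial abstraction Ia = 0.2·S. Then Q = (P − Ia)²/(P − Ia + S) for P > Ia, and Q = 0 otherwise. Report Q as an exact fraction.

Q = 6241/32900 in ≈ 0.190 in

NRCS table: pasture, good condition, soil group D → CN(II) = 80
CN(II) = 80; AMC II needs no correction.
Retention S: 1000/CN − 10 with CN=80.000 → S = 5/2 ≈ 2.500 in
Ia = 0.2·(5/2) = 1/2 in ≈ 0.500 in
P − Ia = 1.290 − 0.500 = 79/100 ≈ 0.790 in (> 0, runoff occurs)
Q: (79/100)² ÷ (329/100) = 6241/32900 in (≈ 0.190 in)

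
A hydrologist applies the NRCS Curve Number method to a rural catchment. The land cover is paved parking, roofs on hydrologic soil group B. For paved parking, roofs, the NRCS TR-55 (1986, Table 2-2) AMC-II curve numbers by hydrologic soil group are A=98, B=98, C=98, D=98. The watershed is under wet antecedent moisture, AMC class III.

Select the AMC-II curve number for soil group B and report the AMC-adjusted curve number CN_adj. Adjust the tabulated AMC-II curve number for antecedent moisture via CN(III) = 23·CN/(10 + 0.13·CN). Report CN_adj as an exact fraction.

NRCS table: paved parking, roofs, soil group B → CN(II) = 98
Adjust CN=98 to AMC III: 23·98/(10 + 0.13·98) → 2254 ÷ (1137/50) = 112700/1137 ≈ 99.120

CN_adj = 112700/1137 ≈ 99.120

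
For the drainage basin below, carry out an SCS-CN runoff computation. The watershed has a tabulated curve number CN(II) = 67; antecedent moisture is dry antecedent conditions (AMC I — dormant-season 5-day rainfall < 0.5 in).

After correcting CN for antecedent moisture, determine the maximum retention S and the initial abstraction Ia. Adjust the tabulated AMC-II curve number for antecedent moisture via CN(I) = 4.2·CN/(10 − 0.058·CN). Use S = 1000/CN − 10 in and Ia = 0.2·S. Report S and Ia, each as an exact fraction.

Adjust CN=67 to AMC I: 4.2·67/(10 − 0.058·67) → (1407/5) ÷ (3057/500) = 46900/1019 ≈ 46.026
Max retention: S = 1000/(46900/1019) − 10 = 5500/469 in (≈ 11.727 in)
Ia = 0.2·(5500/469) = 1100/469 in ≈ 2.345 in

S = 5500/469 in ≈ 11.727 in; Ia = 1100/469 in ≈ 2.345 in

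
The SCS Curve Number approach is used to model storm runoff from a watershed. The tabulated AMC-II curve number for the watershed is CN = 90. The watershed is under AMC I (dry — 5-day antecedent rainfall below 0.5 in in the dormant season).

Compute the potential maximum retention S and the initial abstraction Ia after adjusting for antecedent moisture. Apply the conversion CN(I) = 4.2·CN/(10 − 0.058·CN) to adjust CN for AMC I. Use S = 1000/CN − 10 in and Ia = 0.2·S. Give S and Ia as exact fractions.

Adjust CN=90 to AMC I: 4.2·90/(10 − 0.058·90) → 378 ÷ (239/50) = 18900/239 ≈ 79.079
Retention S: 1000/CN − 10 with CN=79.079 → S = 500/189 ≈ 2.646 in
Ia = 0.2·(500/189) = 100/189 in ≈ 0.529 in

S = 500/189 in ≈ 2.646 in; Ia = 100/189 in ≈ 0.529 in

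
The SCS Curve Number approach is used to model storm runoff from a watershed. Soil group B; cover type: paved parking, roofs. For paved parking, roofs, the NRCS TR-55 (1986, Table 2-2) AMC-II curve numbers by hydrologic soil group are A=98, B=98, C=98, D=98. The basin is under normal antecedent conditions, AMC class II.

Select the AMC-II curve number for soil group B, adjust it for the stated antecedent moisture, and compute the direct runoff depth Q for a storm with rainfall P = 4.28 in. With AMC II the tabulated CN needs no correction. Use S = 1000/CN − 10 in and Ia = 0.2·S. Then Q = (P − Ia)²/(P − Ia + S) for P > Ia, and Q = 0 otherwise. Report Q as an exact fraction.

NRCS table: paved parking, roofs, soil group B → CN(II) = 98
Average conditions: CN = 98 (no AMC adjustment).
S = 1000/98 − 10 = 10/49 in ≈ 0.204 in
Initial abstraction Ia = S/5 = (10/49)/5 = 2/49 ≈ 0.041 in
P − Ia = 4.280 − 0.041 = 5193/1225 ≈ 4.239 in (> 0, runoff occurs)
Q: (5193/1225)² ÷ (5443/1225) = 26967249/6667675 in (≈ 4.044 in)

Q = 26967249/6667675 in ≈ 4.044 in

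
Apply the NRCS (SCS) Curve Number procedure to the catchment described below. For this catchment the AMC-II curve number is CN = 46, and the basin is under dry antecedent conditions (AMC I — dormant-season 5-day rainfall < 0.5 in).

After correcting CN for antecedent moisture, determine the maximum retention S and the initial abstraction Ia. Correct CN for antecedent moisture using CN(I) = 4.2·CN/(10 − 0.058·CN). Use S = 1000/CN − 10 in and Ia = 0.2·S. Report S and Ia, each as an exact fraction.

S = 4500/161 in ≈ 27.950 in; Ia = 900/161 in ≈ 5.590 in

Dry (AMC I): CN(I) = 4.2·46/(10 − 0.058·46) = (966/5)/(1833/250) = 16100/611 ≈ 26.350
Retention S: 1000/CN − 10 with CN=26.350 → S = 4500/161 ≈ 27.950 in
Initial abstraction Ia = S/5 = (4500/161)/5 = 900/161 ≈ 5.590 in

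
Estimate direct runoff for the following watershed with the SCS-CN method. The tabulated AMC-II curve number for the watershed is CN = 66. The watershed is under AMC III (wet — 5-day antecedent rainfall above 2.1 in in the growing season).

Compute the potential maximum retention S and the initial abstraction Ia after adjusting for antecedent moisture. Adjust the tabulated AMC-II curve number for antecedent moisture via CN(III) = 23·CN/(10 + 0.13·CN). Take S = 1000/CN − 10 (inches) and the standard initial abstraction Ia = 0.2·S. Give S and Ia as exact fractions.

S = 1700/759 in ≈ 2.240 in; Ia = 340/759 in ≈ 0.448 in

Adjust CN=66 to AMC III: 23·66/(10 + 0.13·66) → 1518 ÷ (929/50) = 75900/929 ≈ 81.701
Retention S: 1000/CN − 10 with CN=81.701 → S = 1700/759 ≈ 2.240 in
Ia = 0.2S: 0.2·2.240 = 0.448 in (exactly 340/759)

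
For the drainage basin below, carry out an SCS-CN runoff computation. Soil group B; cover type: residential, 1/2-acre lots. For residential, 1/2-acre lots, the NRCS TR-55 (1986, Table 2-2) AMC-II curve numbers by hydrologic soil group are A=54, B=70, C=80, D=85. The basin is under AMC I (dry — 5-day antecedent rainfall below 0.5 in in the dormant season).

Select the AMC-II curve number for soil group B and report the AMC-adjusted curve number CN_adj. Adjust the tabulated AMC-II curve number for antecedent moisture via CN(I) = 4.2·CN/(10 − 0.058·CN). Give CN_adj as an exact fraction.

CN_adj = 4900/99 ≈ 49.495

NRCS table: residential, 1/2-acre lots, soil group B → CN(II) = 70
Adjust CN=70 to AMC I: 4.2·70/(10 − 0.058·70) → 294 ÷ (297/50) = 4900/99 ≈ 49.495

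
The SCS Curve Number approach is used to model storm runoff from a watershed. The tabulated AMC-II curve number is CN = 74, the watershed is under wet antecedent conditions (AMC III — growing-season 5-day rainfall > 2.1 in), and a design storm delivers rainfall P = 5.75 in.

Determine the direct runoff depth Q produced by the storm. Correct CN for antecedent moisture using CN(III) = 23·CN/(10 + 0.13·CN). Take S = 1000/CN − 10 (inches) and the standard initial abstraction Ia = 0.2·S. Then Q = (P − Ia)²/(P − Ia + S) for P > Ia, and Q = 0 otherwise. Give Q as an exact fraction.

Adjust CN=74 to AMC III: 23·74/(10 + 0.13·74) → 1702 ÷ (981/50) = 85100/981 ≈ 86.748
S = 1000/(85100/981) − 10 = 1300/851 in ≈ 1.528 in
Ia = 0.2·(1300/851) = 260/851 in ≈ 0.306 in
Since P=5.750 > Ia=0.306: effective rainfall P−Ia = 18533/3404 in
Runoff Q = (P−Ia)²/(P−Ia+S) = (5.444)²/(5.444+1.528) = 343472089/80787132 ≈ 4.252 in

Q = 343472089/80787132 in ≈ 4.252 in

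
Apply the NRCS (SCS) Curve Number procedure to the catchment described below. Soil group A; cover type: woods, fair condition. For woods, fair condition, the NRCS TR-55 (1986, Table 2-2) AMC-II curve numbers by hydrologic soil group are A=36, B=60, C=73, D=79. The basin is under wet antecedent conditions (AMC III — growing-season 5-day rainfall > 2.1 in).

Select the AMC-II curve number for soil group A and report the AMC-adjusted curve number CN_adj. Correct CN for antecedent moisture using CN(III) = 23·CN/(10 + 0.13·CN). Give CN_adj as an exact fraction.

NRCS table: woods, fair condition, soil group A → CN(II) = 36
Adjust CN=36 to AMC III: 23·36/(10 + 0.13·36) → 828 ÷ (367/25) = 20700/367 ≈ 56.403

CN_adj = 20700/367 ≈ 56.403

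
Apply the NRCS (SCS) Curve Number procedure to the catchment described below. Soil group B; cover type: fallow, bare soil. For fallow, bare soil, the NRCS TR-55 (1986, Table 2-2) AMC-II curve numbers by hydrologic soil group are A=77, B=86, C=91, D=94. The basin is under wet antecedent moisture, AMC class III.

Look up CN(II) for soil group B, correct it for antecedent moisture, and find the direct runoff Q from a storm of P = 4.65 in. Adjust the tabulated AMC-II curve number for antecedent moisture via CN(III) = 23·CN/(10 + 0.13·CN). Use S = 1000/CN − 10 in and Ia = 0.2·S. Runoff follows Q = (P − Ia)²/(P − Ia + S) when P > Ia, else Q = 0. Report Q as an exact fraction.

NRCS table: fallow, bare soil, soil group B → CN(II) = 86
CN(III) from CN(II)=86: (23·86)/(10 + 0.13·86) = 98900/1059 ≈ 93.390
Max retention: S = 1000/(98900/1059) − 10 = 700/989 in (≈ 0.708 in)
Ia = 0.2S: 0.2·0.708 = 0.142 in (exactly 140/989)
Since P=4.650 > Ia=0.142: effective rainfall P−Ia = 89177/19780 in
Runoff Q = (P−Ia)²/(P−Ia+S) = (4.508)²/(4.508+0.708) = 7952537329/2040841060 ≈ 3.897 in

Q = 7952537329/2040841060 in ≈ 3.897 in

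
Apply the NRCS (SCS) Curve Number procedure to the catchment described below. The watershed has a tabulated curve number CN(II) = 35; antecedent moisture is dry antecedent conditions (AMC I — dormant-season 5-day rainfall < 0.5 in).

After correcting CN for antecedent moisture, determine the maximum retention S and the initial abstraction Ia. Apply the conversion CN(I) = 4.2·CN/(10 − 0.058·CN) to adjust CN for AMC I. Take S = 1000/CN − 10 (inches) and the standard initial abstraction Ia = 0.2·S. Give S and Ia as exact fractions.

S = 6500/147 in ≈ 44.218 in; Ia = 1300/147 in ≈ 8.844 in

CN(I) from CN(II)=35: (4.2·35)/(10 − 0.058·35) = 14700/797 ≈ 18.444
S = 1000/(14700/797) − 10 = 6500/147 in ≈ 44.218 in
Initial abstraction Ia = S/5 = (6500/147)/5 = 1300/147 ≈ 8.844 in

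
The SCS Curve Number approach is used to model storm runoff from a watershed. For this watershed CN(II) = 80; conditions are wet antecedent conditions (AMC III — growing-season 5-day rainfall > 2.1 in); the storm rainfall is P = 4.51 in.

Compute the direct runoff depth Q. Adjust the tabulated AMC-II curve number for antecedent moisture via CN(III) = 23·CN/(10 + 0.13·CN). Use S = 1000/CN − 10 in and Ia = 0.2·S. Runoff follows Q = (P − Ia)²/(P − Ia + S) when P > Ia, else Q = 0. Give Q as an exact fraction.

Wet (AMC III): CN(III) = 23·80/(10 + 0.13·80) = 1840/(102/5) = 4600/51 ≈ 90.196
Retention S: 1000/CN − 10 with CN=90.196 → S = 25/23 ≈ 1.087 in
Ia = 0.2S: 0.2·1.087 = 0.217 in (exactly 5/23)
P − Ia = 4.510 − 0.217 = 9873/2300 ≈ 4.293 in (> 0, runoff occurs)
Q: (9873/2300)² ÷ (12373/2300) = 97476129/28457900 in (≈ 3.425 in)

Q = 97476129/28457900 in ≈ 3.425 in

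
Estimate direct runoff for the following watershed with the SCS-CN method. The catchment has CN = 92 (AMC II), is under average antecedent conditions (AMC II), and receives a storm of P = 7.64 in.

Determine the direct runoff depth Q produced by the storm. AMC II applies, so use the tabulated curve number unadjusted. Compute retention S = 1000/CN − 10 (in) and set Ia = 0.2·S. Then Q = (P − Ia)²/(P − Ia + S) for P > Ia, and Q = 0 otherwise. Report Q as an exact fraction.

Q = 18429849/2755975 in ≈ 6.687 in

CN(II) = 92; AMC II needs no correction.
Retention S: 1000/CN − 10 with CN=92.000 → S = 20/23 ≈ 0.870 in
Ia = 0.2S: 0.2·0.870 = 0.174 in (exactly 4/23)
Since P=7.640 > Ia=0.174: effective rainfall P−Ia = 4293/575 in
Q = (4293/575)²/((4293/575) + 20/23) = (18429849/330625)/(4793/575) = 18429849/2755975 in ≈ 6.687 in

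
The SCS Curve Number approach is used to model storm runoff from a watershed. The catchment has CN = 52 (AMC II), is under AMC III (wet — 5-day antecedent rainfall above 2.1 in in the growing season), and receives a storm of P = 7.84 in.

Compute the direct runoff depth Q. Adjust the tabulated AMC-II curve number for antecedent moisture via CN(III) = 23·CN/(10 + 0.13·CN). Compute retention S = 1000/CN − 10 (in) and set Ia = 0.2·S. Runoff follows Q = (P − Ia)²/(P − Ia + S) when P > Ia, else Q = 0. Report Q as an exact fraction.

Q = 691795204/154366225 in ≈ 4.482 in

Wet (AMC III): CN(III) = 23·52/(10 + 0.13·52) = 1196/(419/25) = 29900/419 ≈ 71.360
Max retention: S = 1000/(29900/419) − 10 = 1200/299 in (≈ 4.013 in)
Initial abstraction Ia = S/5 = (1200/299)/5 = 240/299 ≈ 0.803 in
Since P=7.840 > Ia=0.803: effective rainfall P−Ia = 52604/7475 in
Q: (52604/7475)² ÷ (82604/7475) = 691795204/154366225 in (≈ 4.482 in)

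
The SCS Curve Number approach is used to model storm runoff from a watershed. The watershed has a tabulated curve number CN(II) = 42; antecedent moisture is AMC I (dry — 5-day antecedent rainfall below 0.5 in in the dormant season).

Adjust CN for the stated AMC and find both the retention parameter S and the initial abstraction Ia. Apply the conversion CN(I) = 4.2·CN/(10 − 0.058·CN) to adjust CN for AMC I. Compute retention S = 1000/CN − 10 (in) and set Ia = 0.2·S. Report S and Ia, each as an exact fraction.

Dry (AMC I): CN(I) = 4.2·42/(10 − 0.058·42) = (882/5)/(1891/250) = 44100/1891 ≈ 23.321
S = 1000/(44100/1891) − 10 = 14500/441 in ≈ 32.880 in
Ia = 0.2S: 0.2·32.880 = 6.576 in (exactly 2900/441)

S = 14500/441 in ≈ 32.880 in; Ia = 2900/441 in ≈ 6.576 in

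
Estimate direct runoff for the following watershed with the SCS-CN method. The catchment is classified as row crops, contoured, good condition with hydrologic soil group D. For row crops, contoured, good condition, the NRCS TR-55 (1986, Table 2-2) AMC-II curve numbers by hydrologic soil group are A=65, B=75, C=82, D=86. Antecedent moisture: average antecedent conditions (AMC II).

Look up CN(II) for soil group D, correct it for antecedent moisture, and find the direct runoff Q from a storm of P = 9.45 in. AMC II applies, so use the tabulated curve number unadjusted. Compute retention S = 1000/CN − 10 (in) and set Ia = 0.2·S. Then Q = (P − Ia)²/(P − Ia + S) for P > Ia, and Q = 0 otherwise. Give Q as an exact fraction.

NRCS table: row crops, contoured, good condition, soil group D → CN(II) = 86
AMC II — tabulated CN = 86 applies directly.
Max retention: S = 1000/86 − 10 = 70/43 in (≈ 1.628 in)
Initial abstraction Ia = S/5 = (70/43)/5 = 14/43 ≈ 0.326 in
Excess rainfall: 9.450 − 0.326 = 9.124 in; P > Ia so Q > 0
Q = (7847/860)²/((7847/860) + 70/43) = (61575409/739600)/(9247/860) = 8796487/1136060 in ≈ 7.743 in

Q = 8796487/1136060 in ≈ 7.743 in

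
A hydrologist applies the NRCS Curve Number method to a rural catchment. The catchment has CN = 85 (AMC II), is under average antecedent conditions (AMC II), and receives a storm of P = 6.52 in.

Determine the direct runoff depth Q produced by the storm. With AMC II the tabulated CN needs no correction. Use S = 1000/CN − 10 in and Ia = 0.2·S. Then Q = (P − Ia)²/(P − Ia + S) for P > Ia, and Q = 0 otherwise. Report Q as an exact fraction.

CN(II) = 85; AMC II needs no correction.
Retention S: 1000/CN − 10 with CN=85.000 → S = 30/17 ≈ 1.765 in
Ia = 0.2·(30/17) = 6/17 in ≈ 0.353 in
Since P=6.520 > Ia=0.353: effective rainfall P−Ia = 2621/425 in
Q: (2621/425)² ÷ (3371/425) = 6869641/1432675 in (≈ 4.795 in)

Q = 6869641/1432675 in ≈ 4.795 in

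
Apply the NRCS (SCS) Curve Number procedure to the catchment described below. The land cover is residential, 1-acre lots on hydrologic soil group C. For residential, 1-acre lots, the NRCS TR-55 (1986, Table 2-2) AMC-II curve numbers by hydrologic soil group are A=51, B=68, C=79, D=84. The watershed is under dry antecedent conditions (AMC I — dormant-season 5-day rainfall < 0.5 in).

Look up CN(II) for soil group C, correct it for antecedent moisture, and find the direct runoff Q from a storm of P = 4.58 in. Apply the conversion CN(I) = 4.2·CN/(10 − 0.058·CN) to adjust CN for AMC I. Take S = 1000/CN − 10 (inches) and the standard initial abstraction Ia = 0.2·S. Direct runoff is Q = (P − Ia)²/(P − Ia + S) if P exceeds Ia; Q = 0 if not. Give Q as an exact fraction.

NRCS table: residential, 1-acre lots, soil group C → CN(II) = 79
CN(I) from CN(II)=79: (4.2·79)/(10 − 0.058·79) = 7900/129 ≈ 61.240
Retention S: 1000/CN − 10 with CN=61.240 → S = 500/79 ≈ 6.329 in
Ia = 0.2·(500/79) = 100/79 in ≈ 1.266 in
P − Ia = 4.580 − 1.266 = 13091/3950 ≈ 3.314 in (> 0, runoff occurs)
Q = (13091/3950)²/((13091/3950) + 500/79) = (171374281/15602500)/(38091/3950) = 171374281/150459450 in ≈ 1.139 in

Q = 171374281/150459450 in ≈ 1.139 in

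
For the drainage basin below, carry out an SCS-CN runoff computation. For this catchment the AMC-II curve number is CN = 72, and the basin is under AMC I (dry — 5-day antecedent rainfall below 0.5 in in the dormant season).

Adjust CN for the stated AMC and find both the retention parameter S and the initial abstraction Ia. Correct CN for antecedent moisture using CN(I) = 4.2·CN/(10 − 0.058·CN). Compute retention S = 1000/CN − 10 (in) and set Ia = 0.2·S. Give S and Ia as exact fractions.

S = 250/27 in ≈ 9.259 in; Ia = 50/27 in ≈ 1.852 in

Dry (AMC I): CN(I) = 4.2·72/(10 − 0.058·72) = (1512/5)/(728/125) = 675/13 ≈ 51.923
S = 1000/(675/13) − 10 = 250/27 in ≈ 9.259 in
Ia = 0.2·(250/27) = 50/27 in ≈ 1.852 in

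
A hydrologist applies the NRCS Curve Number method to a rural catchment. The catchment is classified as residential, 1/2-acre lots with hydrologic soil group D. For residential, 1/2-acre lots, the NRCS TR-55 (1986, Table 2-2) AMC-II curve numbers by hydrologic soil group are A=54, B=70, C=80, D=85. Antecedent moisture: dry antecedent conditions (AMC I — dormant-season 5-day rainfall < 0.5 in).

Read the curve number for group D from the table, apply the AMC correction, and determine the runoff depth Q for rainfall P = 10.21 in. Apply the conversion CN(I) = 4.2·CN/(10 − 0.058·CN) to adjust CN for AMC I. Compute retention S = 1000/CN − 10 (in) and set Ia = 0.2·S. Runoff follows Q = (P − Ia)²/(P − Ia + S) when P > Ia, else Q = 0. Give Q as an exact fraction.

NRCS table: residential, 1/2-acre lots, soil group D → CN(II) = 85
CN(I) from CN(II)=85: (4.2·85)/(10 − 0.058·85) = 11900/169 ≈ 70.414
Max retention: S = 1000/(11900/169) − 10 = 500/119 in (≈ 4.202 in)
Initial abstraction Ia = S/5 = (500/119)/5 = 100/119 ≈ 0.840 in
Since P=10.210 > Ia=0.840: effective rainfall P−Ia = 111499/11900 in
Q: (111499/11900)² ÷ (161499/11900) = 12432027001/1921838100 in (≈ 6.469 in)

Q = 12432027001/1921838100 in ≈ 6.469 in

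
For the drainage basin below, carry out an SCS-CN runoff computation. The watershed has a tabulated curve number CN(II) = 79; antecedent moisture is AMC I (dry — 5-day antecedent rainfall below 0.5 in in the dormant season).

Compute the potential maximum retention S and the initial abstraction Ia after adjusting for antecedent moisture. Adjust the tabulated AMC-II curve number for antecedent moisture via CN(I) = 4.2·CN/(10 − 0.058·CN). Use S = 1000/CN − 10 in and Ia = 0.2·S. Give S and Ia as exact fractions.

S = 500/79 in ≈ 6.329 in; Ia = 100/79 in ≈ 1.266 in

Adjust CN=79 to AMC I: 4.2·79/(10 − 0.058·79) → (1659/5) ÷ (2709/500) = 7900/129 ≈ 61.240
S = 1000/(7900/129) − 10 = 500/79 in ≈ 6.329 in
Initial abstraction Ia = S/5 = (500/79)/5 = 100/79 ≈ 1.266 in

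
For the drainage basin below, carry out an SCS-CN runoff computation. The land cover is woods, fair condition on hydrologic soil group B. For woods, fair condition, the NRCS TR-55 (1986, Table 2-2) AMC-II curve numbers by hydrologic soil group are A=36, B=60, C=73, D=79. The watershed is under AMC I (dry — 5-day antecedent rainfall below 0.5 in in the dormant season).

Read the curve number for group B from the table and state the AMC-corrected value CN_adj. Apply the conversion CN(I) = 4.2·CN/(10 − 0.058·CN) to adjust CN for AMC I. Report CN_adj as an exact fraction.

NRCS table: woods, fair condition, soil group B → CN(II) = 60
Dry (AMC I): CN(I) = 4.2·60/(10 − 0.058·60) = 252/(163/25) = 6300/163 ≈ 38.650

CN_adj = 6300/163 ≈ 38.650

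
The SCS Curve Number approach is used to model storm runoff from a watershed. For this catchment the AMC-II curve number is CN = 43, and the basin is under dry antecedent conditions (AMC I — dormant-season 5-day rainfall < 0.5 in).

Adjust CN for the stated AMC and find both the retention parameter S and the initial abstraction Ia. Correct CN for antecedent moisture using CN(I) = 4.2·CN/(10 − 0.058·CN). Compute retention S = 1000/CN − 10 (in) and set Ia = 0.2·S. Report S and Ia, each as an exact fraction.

Adjust CN=43 to AMC I: 4.2·43/(10 − 0.058·43) → (903/5) ÷ (3753/500) = 30100/1251 ≈ 24.061
Retention S: 1000/CN − 10 with CN=24.061 → S = 9500/301 ≈ 31.561 in
Ia = 0.2S: 0.2·31.561 = 6.312 in (exactly 1900/301)

S = 9500/301 in ≈ 31.561 in; Ia = 1900/301 in ≈ 6.312 in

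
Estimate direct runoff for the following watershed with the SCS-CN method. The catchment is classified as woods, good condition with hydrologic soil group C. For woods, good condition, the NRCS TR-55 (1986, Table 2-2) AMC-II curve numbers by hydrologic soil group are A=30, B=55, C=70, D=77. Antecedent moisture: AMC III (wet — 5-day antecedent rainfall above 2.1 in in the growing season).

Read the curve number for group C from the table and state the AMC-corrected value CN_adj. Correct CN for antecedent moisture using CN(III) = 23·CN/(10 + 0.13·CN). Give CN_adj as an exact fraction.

NRCS table: woods, good condition, soil group C → CN(II) = 70
Wet (AMC III): CN(III) = 23·70/(10 + 0.13·70) = 1610/(191/10) = 16100/191 ≈ 84.293

CN_adj = 16100/191 ≈ 84.293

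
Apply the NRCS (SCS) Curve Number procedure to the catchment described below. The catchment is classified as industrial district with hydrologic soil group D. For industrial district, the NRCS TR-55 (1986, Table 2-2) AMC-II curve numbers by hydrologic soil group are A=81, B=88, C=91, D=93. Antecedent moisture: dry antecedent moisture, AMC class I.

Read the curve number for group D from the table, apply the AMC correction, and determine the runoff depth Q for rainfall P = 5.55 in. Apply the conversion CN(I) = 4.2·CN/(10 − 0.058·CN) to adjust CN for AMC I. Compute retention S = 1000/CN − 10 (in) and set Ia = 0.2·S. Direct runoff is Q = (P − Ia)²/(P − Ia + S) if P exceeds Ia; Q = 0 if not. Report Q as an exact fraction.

Q = 839202961/217447020 in ≈ 3.859 in

NRCS table: industrial district, soil group D → CN(II) = 93
Dry (AMC I): CN(I) = 4.2·93/(10 − 0.058·93) = (1953/5)/(2303/500) = 27900/329 ≈ 84.802
Max retention: S = 1000/(27900/329) − 10 = 500/279 in (≈ 1.792 in)
Initial abstraction Ia = S/5 = (500/279)/5 = 100/279 ≈ 0.358 in
P − Ia = 5.550 − 0.358 = 28969/5580 ≈ 5.192 in (> 0, runoff occurs)
Q: (28969/5580)² ÷ (38969/5580) = 839202961/217447020 in (≈ 3.859 in)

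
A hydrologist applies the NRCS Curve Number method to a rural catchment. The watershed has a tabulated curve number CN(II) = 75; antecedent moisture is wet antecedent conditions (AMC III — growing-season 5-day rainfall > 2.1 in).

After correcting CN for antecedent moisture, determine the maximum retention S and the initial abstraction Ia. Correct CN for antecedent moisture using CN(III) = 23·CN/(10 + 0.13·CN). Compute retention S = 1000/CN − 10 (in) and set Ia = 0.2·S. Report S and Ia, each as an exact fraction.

S = 100/69 in ≈ 1.449 in; Ia = 20/69 in ≈ 0.290 in

CN(III) from CN(II)=75: (23·75)/(10 + 0.13·75) = 6900/79 ≈ 87.342
Retention S: 1000/CN − 10 with CN=87.342 → S = 100/69 ≈ 1.449 in
Ia = 0.2·(100/69) = 20/69 in ≈ 0.290 in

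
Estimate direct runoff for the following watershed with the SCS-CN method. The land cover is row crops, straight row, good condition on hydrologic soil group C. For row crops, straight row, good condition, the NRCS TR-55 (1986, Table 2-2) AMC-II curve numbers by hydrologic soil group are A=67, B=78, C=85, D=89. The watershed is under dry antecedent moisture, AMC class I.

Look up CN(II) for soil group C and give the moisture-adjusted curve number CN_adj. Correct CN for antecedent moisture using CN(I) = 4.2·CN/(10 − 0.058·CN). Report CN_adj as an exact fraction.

NRCS table: row crops, straight row, good condition, soil group C → CN(II) = 85
CN(I) from CN(II)=85: (4.2·85)/(10 − 0.058·85) = 11900/169 ≈ 70.414

CN_adj = 11900/169 ≈ 70.414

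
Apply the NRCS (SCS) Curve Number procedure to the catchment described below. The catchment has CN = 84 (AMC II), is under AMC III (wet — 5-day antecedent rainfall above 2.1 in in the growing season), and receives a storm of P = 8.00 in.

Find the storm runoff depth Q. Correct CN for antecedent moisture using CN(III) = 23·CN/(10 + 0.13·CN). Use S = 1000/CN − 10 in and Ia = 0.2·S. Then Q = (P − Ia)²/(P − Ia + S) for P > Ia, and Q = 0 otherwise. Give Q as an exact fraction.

Adjust CN=84 to AMC III: 23·84/(10 + 0.13·84) → 1932 ÷ (523/25) = 48300/523 ≈ 92.352
Retention S: 1000/CN − 10 with CN=92.352 → S = 400/483 ≈ 0.828 in
Ia = 0.2S: 0.2·0.828 = 0.166 in (exactly 80/483)
P − Ia = 8.000 − 0.166 = 3784/483 ≈ 7.834 in (> 0, runoff occurs)
Q: (3784/483)² ÷ (4184/483) = 1789832/252609 in (≈ 7.085 in)

Q = 1789832/252609 in ≈ 7.085 in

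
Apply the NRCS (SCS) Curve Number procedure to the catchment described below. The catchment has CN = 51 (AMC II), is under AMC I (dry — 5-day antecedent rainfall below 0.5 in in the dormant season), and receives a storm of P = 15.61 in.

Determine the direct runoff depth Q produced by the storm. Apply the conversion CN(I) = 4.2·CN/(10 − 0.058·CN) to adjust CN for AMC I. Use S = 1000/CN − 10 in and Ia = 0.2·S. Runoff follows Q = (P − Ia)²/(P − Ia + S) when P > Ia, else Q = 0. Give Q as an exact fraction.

CN(I) from CN(II)=51: (4.2·51)/(10 − 0.058·51) = 15300/503 ≈ 30.417
S = 1000/(15300/503) − 10 = 3500/153 in ≈ 22.876 in
Ia = 0.2·(3500/153) = 700/153 in ≈ 4.575 in
Excess rainfall: 15.610 − 4.575 = 11.035 in; P > Ia so Q > 0
Q = (168833/15300)²/((168833/15300) + 3500/153) = (28504581889/234090000)/(518833/15300) = 4072083127/1134020700 in ≈ 3.591 in

Q = 4072083127/1134020700 in ≈ 3.591 in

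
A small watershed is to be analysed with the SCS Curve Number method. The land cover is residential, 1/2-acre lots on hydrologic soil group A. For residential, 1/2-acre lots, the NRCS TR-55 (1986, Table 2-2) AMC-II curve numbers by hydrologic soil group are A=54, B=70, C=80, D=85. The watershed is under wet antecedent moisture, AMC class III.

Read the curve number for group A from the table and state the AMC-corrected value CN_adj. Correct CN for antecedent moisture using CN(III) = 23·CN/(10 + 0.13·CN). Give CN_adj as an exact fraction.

CN_adj = 2700/37 ≈ 72.973

NRCS table: residential, 1/2-acre lots, soil group A → CN(II) = 54
Wet (AMC III): CN(III) = 23·54/(10 + 0.13·54) = 1242/(851/50) = 2700/37 ≈ 72.973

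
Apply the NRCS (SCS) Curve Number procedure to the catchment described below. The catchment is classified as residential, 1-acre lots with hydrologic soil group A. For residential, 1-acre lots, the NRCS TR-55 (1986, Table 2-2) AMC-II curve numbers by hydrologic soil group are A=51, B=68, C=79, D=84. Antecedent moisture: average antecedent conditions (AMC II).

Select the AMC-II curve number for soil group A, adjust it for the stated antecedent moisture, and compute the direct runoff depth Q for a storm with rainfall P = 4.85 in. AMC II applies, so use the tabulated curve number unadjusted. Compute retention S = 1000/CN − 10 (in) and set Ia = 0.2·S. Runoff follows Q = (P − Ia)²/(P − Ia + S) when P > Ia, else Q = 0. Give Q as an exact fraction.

Q = 8922169/13042740 in ≈ 0.684 in

NRCS table: residential, 1-acre lots, soil group A → CN(II) = 51
CN(II) = 51; AMC II needs no correction.
Max retention: S = 1000/51 − 10 = 490/51 in (≈ 9.608 in)
Ia = 0.2·(490/51) = 98/51 in ≈ 1.922 in
Since P=4.850 > Ia=1.922: effective rainfall P−Ia = 2987/1020 in
Runoff Q = (P−Ia)²/(P−Ia+S) = (2.928)²/(2.928+9.608) = 8922169/13042740 ≈ 0.684 in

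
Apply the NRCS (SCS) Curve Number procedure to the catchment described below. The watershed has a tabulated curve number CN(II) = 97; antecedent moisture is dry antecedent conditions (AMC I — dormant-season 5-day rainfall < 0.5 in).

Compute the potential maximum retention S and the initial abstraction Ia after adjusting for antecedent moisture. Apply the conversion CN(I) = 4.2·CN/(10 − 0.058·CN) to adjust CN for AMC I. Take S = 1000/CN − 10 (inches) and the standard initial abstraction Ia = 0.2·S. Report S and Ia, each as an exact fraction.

CN(I) from CN(II)=97: (4.2·97)/(10 − 0.058·97) = 67900/729 ≈ 93.141
Max retention: S = 1000/(67900/729) − 10 = 500/679 in (≈ 0.736 in)
Ia = 0.2S: 0.2·0.736 = 0.147 in (exactly 100/679)

S = 500/679 in ≈ 0.736 in; Ia = 100/679 in ≈ 0.147 in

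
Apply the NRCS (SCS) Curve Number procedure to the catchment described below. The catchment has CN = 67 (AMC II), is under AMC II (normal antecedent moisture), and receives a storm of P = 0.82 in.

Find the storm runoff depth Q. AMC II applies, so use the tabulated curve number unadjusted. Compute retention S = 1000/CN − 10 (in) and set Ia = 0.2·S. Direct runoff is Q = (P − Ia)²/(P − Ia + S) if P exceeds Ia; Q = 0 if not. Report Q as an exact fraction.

AMC II — tabulated CN = 67 applies directly.
Max retention: S = 1000/67 − 10 = 330/67 in (≈ 4.925 in)
Ia = 0.2S: 0.2·4.925 = 0.985 in (exactly 66/67)
P = 0.820 ≤ Ia = 0.985 in: entire storm abstracted, Q = 0.

Q = 0 in ≈ 0.000 in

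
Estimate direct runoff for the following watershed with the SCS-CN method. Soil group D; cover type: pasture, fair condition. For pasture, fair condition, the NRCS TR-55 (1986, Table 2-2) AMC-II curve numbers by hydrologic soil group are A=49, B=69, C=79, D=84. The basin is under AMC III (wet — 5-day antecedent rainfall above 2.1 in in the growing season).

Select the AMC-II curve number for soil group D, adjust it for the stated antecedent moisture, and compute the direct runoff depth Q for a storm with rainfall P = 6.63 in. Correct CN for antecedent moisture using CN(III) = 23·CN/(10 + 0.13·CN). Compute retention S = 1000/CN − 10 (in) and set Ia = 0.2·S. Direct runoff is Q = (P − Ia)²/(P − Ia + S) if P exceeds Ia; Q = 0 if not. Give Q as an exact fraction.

NRCS table: pasture, fair condition, soil group D → CN(II) = 84
CN(III) from CN(II)=84: (23·84)/(10 + 0.13·84) = 48300/523 ≈ 92.352
S = 1000/(48300/523) − 10 = 400/483 in ≈ 0.828 in
Initial abstraction Ia = S/5 = (400/483)/5 = 80/483 ≈ 0.166 in
P − Ia = 6.630 − 0.166 = 312229/48300 ≈ 6.464 in (> 0, runoff occurs)
Q: (312229/48300)² ÷ (352229/48300) = 97486948441/17012660700 in (≈ 5.730 in)

Q = 97486948441/17012660700 in ≈ 5.730 in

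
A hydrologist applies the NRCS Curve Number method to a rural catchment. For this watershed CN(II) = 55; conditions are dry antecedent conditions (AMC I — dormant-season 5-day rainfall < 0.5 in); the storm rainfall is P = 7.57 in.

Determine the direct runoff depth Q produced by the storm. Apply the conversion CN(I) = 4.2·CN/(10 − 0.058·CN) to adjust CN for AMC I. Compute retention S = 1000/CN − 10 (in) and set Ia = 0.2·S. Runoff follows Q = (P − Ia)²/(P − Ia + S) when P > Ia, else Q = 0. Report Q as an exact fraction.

Q = 800267521/1372825300 in ≈ 0.583 in

Adjust CN=55 to AMC I: 4.2·55/(10 − 0.058·55) → 231 ÷ (681/100) = 7700/227 ≈ 33.921
S = 1000/(7700/227) − 10 = 1500/77 in ≈ 19.481 in
Ia = 0.2·(1500/77) = 300/77 in ≈ 3.896 in
Excess rainfall: 7.570 − 3.896 = 3.674 in; P > Ia so Q > 0
Q: (28289/7700)² ÷ (178289/7700) = 800267521/1372825300 in (≈ 0.583 in)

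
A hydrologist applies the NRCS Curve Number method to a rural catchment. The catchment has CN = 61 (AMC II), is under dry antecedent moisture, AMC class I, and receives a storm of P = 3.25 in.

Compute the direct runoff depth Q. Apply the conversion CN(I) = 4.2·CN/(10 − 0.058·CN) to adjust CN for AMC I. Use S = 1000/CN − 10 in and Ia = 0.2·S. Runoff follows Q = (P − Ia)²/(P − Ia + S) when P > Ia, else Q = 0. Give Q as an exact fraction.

Q = 9477/3462116 in ≈ 0.003 in

CN(I) from CN(II)=61: (4.2·61)/(10 − 0.058·61) = 42700/1077 ≈ 39.647
Retention S: 1000/CN − 10 with CN=39.647 → S = 6500/427 ≈ 15.222 in
Initial abstraction Ia = S/5 = (6500/427)/5 = 1300/427 ≈ 3.044 in
P − Ia = 3.250 − 3.044 = 351/1708 ≈ 0.206 in (> 0, runoff occurs)
Q: (351/1708)² ÷ (26351/1708) = 9477/3462116 in (≈ 0.003 in)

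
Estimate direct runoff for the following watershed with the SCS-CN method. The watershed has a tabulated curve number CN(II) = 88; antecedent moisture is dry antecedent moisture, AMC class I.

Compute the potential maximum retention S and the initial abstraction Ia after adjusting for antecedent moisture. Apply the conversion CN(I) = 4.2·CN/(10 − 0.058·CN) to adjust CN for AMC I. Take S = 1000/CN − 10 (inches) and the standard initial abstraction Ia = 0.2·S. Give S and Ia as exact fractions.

CN(I) from CN(II)=88: (4.2·88)/(10 − 0.058·88) = 3850/51 ≈ 75.490
Retention S: 1000/CN − 10 with CN=75.490 → S = 250/77 ≈ 3.247 in
Ia = 0.2S: 0.2·3.247 = 0.649 in (exactly 50/77)

S = 250/77 in ≈ 3.247 in; Ia = 50/77 in ≈ 0.649 in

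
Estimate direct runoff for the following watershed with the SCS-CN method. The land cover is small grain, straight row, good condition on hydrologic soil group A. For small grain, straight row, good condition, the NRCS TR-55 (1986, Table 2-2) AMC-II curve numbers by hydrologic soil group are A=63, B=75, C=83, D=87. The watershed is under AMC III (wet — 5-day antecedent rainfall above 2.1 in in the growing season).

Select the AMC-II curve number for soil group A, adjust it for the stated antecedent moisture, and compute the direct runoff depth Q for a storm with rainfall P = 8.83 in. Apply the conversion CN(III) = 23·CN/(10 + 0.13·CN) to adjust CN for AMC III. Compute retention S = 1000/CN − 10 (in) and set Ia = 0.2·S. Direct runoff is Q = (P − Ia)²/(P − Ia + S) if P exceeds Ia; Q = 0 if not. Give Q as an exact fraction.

Q = 1453150688089/228285168300 in ≈ 6.366 in

NRCS table: small grain, straight row, good condition, soil group A → CN(II) = 63
CN(III) from CN(II)=63: (23·63)/(10 + 0.13·63) = 144900/1819 ≈ 79.659
S = 1000/(144900/1819) − 10 = 3700/1449 in ≈ 2.553 in
Ia = 0.2S: 0.2·2.553 = 0.511 in (exactly 740/1449)
Since P=8.830 > Ia=0.511: effective rainfall P−Ia = 1205467/144900 in
Runoff Q = (P−Ia)²/(P−Ia+S) = (8.319)²/(8.319+2.553) = 1453150688089/228285168300 ≈ 6.366 in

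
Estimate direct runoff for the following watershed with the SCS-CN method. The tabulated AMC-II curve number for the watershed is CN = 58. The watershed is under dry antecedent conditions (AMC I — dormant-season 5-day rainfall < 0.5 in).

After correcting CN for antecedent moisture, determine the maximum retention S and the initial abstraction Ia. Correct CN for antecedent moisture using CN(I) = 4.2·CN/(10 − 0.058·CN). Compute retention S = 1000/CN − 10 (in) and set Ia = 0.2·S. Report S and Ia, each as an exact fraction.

CN(I) from CN(II)=58: (4.2·58)/(10 − 0.058·58) = 2900/79 ≈ 36.709
Retention S: 1000/CN − 10 with CN=36.709 → S = 500/29 ≈ 17.241 in
Ia = 0.2S: 0.2·17.241 = 3.448 in (exactly 100/29)

S = 500/29 in ≈ 17.241 in; Ia = 100/29 in ≈ 3.448 in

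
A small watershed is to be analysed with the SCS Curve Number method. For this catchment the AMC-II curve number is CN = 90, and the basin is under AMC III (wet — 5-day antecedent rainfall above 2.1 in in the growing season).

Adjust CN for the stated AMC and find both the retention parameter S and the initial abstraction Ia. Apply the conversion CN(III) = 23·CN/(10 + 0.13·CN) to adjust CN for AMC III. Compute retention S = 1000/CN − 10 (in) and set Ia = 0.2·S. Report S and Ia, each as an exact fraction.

Wet (AMC III): CN(III) = 23·90/(10 + 0.13·90) = 2070/(217/10) = 20700/217 ≈ 95.392
S = 1000/(20700/217) − 10 = 100/207 in ≈ 0.483 in
Initial abstraction Ia = S/5 = (100/207)/5 = 20/207 ≈ 0.097 in

S = 100/207 in ≈ 0.483 in; Ia = 20/207 in ≈ 0.097 in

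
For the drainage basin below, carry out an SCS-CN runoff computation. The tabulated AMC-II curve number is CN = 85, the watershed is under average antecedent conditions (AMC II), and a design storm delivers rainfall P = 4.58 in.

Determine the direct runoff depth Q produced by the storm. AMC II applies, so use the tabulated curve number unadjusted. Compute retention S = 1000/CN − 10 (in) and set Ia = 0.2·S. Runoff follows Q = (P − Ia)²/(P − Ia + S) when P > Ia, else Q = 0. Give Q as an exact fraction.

Q = 12909649/4329050 in ≈ 2.982 in

AMC II — tabulated CN = 85 applies directly.
S = 1000/85 − 10 = 30/17 in ≈ 1.765 in
Ia = 0.2S: 0.2·1.765 = 0.353 in (exactly 6/17)
Since P=4.580 > Ia=0.353: effective rainfall P−Ia = 3593/850 in
Q: (3593/850)² ÷ (5093/850) = 12909649/4329050 in (≈ 2.982 in)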